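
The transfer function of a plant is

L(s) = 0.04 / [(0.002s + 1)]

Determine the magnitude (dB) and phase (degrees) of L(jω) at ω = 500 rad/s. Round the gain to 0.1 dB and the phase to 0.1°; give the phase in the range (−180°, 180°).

-31.0 dB, -45.0°

At ω = 500 rad/s:
pole (1 + j500·0.002) = 1 + j1 → |·| ≈ 1.4142, ∠ ≈ 45.00°
|L| = 0.04 · 1 / (1.4142) ≈ 0.028285
Gain = 20 log₁₀(0.028285) ≈ -30.97 dB
∠L = (0°) − (45.00°) = -45.00°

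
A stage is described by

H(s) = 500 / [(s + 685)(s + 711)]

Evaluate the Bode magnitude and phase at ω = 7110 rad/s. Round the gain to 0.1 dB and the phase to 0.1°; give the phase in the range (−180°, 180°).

At s = jω = j7110:
pole (s+685): 685 + j7110 → |·| = √(685²+7110²) = √51021325 ≈ 7142.9, ∠ = arctan(7110/685) ≈ 84.50°
pole (s+711): 711 + j7110 → |·| = √(711²+7110²) = √51057621 ≈ 7145.5, ∠ = arctan(7110/711) ≈ 84.29°
|H| = 500 / 5.104e+07 ≈ 9.7962e-06
Gain = 20 log₁₀(9.7962e-06) ≈ -100.18 dB
∠H = 0.00° − 168.79° = -168.79°

-100.2 dB, -168.8°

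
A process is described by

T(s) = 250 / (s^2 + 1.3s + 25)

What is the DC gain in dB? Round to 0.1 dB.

20.0 dB

T(0) = 250 / 25 = 10
20 log₁₀(10) ≈ 20.00 dB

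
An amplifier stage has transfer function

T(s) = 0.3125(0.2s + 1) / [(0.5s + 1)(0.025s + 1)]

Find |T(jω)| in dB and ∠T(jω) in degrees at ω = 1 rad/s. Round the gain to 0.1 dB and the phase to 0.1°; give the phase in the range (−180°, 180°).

At ω = 1 rad/s:
zero (1 + j1·0.2) = 1 + j0.2 → |·| ≈ 1.0198, ∠ ≈ 11.31°
pole (1 + j1·0.5) = 1 + j0.5 → |·| ≈ 1.118, ∠ ≈ 26.57°
pole (1 + j1·0.025) = 1 + j0.025 → |·| ≈ 1.0003, ∠ ≈ 1.43°
|T| = 0.3125 · 1.0198 / (1.118 · 1.0003) ≈ 0.28497
Gain = 20 log₁₀(0.28497) ≈ -10.90 dB
∠T = (11.31°) − (26.57° + 1.43°) = -16.69°

-10.9 dB, -16.7°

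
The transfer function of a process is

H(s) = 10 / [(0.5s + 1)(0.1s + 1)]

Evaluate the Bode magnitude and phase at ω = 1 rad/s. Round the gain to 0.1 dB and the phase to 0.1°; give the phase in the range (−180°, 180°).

19.0 dB, -32.3°

At ω = 1 rad/s:
pole (1 + j1·0.5) = 1 + j0.5 → |·| ≈ 1.118, ∠ ≈ 26.57°
pole (1 + j1·0.1) = 1 + j0.1 → |·| ≈ 1.005, ∠ ≈ 5.71°
|H| = 10 · 1 / (1.118 · 1.005) ≈ 8.9
Gain = 20 log₁₀(8.9) ≈ 18.99 dB
∠H = (0°) − (26.57° + 5.71°) = -32.28°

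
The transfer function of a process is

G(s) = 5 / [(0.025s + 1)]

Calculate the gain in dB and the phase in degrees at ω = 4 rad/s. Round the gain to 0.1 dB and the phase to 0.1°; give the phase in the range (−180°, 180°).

13.9 dB, -5.7°

At ω = 4 rad/s:
pole (1 + j4·0.025) = 1 + j0.1 → |·| ≈ 1.005, ∠ ≈ 5.71°
|G| = 5 · 1 / (1.005) ≈ 4.9751
Gain = 20 log₁₀(4.9751) ≈ 13.94 dB
∠G = (0°) − (5.71°) = -5.71°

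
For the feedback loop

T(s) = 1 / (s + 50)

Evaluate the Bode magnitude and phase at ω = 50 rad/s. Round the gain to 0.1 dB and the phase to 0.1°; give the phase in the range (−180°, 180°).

-37.0 dB, -45.0°

Substitute s = j50:
Numerator: 1 = 1 + j0
Denominator: (j50) + 50 = 50 + j50
|N| = √(1² + 0²) ≈ 1, ∠N ≈ 0.00°
|D| = √(50² + 50²) ≈ 70.711, ∠D ≈ 45.00°
|T| = 1 / 70.711 ≈ 0.014142
Gain = 20 log₁₀(0.014142) ≈ -36.99 dB
∠T = 0.00° − 45.00° = -45.00°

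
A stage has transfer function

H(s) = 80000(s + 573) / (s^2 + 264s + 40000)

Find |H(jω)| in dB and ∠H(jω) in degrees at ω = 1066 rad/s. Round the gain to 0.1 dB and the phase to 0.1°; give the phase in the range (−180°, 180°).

38.6 dB, -103.9°

At s = jω = j1066:
zero (s+573): 573 + j1066 → |·| = √(573²+1066²) = √1464685 ≈ 1210.2, ∠ = arctan(1066/573) ≈ 61.74°
quadratic: (j1066)² + 264·j1066 + 40000 = -1096356 + j281424 → |·| ≈ 1.1319e+06, ∠ ≈ 165.60°
|H| = 80000 · 1210.2 / 1.1319e+06 ≈ 85.534
Gain = 20 log₁₀(85.534) ≈ 38.64 dB
∠H = 61.74° − 165.60° = -103.86°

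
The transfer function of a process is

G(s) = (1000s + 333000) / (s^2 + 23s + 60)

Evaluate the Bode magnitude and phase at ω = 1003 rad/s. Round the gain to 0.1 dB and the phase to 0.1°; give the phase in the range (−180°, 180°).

0.4 dB, -107.1°

Substitute s = j1003:
Numerator: 1000(j1003) + 333000 = 333000 + j1003000
Denominator: (j1003)^2 + 23(j1003) + 60 = -1005949 + j23069
|N| = √(333000² + 1003000²) ≈ 1.0568e+06, ∠N ≈ 71.63°
|D| = √(1005949² + 23069²) ≈ 1.0062e+06, ∠D ≈ 178.69°
|G| = 1.0568e+06 / 1.0062e+06 ≈ 1.0503
Gain = 20 log₁₀(1.0503) ≈ 0.43 dB
∠G = 71.63° − 178.69° = -107.06°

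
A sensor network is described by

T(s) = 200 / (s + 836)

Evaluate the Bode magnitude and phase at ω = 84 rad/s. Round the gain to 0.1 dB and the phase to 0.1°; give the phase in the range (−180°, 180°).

At s = jω = j84:
pole (s+836): 836 + j84 → |·| = √(836²+84²) = √705952 ≈ 840.21, ∠ = arctan(84/836) ≈ 5.74°
|T| = 200 / 840.21 ≈ 0.23804
Gain = 20 log₁₀(0.23804) ≈ -12.47 dB
∠T = 0.00° − 5.74° = -5.74°

-12.5 dB, -5.7°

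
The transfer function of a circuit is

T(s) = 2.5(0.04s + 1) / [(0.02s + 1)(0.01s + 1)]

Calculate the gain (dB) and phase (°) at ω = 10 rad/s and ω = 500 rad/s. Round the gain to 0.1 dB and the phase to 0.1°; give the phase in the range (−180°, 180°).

ω = 10: 8.4 dB, 4.8°; ω = 500: -0.2 dB, -75.8°

At ω = 10 rad/s:
zero (1 + j10·0.04) = 1 + j0.4 → |·| ≈ 1.077, ∠ ≈ 21.80°
pole (1 + j10·0.02) = 1 + j0.2 → |·| ≈ 1.0198, ∠ ≈ 11.31°
pole (1 + j10·0.01) = 1 + j0.1 → |·| ≈ 1.005, ∠ ≈ 5.71°
|T| = 2.5 · 1.077 / (1.0198 · 1.005) ≈ 2.6271
Gain = 20 log₁₀(2.6271) ≈ 8.39 dB
∠T = (21.80°) − (11.31° + 5.71°) = 4.78°

At ω = 500 rad/s:
zero (1 + j500·0.04) = 1 + j20 → |·| ≈ 20.025, ∠ ≈ 87.14°
pole (1 + j500·0.02) = 1 + j10 → |·| ≈ 10.05, ∠ ≈ 84.29°
pole (1 + j500·0.01) = 1 + j5 → |·| ≈ 5.099, ∠ ≈ 78.69°
|T| = 2.5 · 20.025 / (10.05 · 5.099) ≈ 0.97693
Gain = 20 log₁₀(0.97693) ≈ -0.20 dB
∠T = (87.14°) − (84.29° + 78.69°) = -75.84°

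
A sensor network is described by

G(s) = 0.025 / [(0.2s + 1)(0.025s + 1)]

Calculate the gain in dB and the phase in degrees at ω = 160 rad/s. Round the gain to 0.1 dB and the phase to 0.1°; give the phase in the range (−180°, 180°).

At ω = 160 rad/s:
pole (1 + j160·0.2) = 1 + j32 → |·| ≈ 32.016, ∠ ≈ 88.21°
pole (1 + j160·0.025) = 1 + j4 → |·| ≈ 4.1231, ∠ ≈ 75.96°
|G| = 0.025 · 1 / (32.016 · 4.1231) ≈ 0.00018939
Gain = 20 log₁₀(0.00018939) ≈ -74.45 dB
∠G = (0°) − (88.21° + 75.96°) = -164.17°

-74.5 dB, -164.2°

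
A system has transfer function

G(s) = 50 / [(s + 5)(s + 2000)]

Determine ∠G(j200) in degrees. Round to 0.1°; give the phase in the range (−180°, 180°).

At s = jω = j200:
pole (s+5): 5 + j200 → |·| = √(5²+200²) = √40025 ≈ 200.06, ∠ = arctan(200/5) ≈ 88.57°
pole (s+2000): 2000 + j200 → |·| = √(2000²+200²) = √4040000 ≈ 2010, ∠ = arctan(200/2000) ≈ 5.71°
∠G = 0.00° − 94.28° = -94.28°

-94.3°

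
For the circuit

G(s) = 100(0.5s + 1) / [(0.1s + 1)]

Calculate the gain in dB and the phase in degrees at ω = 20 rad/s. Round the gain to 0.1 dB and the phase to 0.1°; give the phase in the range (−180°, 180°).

At ω = 20 rad/s:
zero (1 + j20·0.5) = 1 + j10 → |·| ≈ 10.05, ∠ ≈ 84.29°
pole (1 + j20·0.1) = 1 + j2 → |·| ≈ 2.2361, ∠ ≈ 63.43°
|G| = 100 · 10.05 / (2.2361) ≈ 449.44
Gain = 20 log₁₀(449.44) ≈ 53.05 dB
∠G = (84.29°) − (63.43°) = 20.86°

53.1 dB, 20.9°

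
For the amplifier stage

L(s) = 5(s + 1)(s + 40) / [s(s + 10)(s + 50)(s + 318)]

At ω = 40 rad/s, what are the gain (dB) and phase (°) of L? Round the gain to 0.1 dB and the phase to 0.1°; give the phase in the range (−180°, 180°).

At s = jω = j40:
zero (s+1): 1 + j40 → |·| = √(1²+40²) = √1601 ≈ 40.012, ∠ = arctan(40/1) ≈ 88.57°
zero (s+40): 40 + j40 → |·| = √(40²+40²) = √3200 ≈ 56.569, ∠ = arctan(40/40) ≈ 45.00°
pole (s+10): 10 + j40 → |·| = √(10²+40²) = √1700 ≈ 41.231, ∠ = arctan(40/10) ≈ 75.96°
pole (s+50): 50 + j40 → |·| = √(50²+40²) = √4100 ≈ 64.031, ∠ = arctan(40/50) ≈ 38.66°
pole (s+318): 318 + j40 → |·| = √(318²+40²) = √102724 ≈ 320.51, ∠ = arctan(40/318) ≈ 7.17°
pole at origin: |s| = 40, ∠ = 90.00° (in denominator)
|L| = 5 · 2263.4 / 3.3847e+07 ≈ 0.00033436
Gain = 20 log₁₀(0.00033436) ≈ -69.52 dB
∠L = 133.57° − 211.79° = -78.22°

-69.5 dB, -78.2°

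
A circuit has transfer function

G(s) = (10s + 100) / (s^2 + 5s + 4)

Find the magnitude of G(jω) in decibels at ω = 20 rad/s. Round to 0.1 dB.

Substitute s = j20:
Numerator: 10(j20) + 100 = 100 + j200
Denominator: (j20)^2 + 5(j20) + 4 = -396 + j100
|N| = √(100² + 200²) ≈ 223.61, ∠N ≈ 63.43°
|D| = √(396² + 100²) ≈ 408.43, ∠D ≈ 165.83°
|G| = 223.61 / 408.43 ≈ 0.54749
Gain = 20 log₁₀(0.54749) ≈ -5.23 dB

-5.2 dB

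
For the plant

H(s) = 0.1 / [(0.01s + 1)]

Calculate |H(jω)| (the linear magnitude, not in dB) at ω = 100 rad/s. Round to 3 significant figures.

0.0707

At ω = 100 rad/s:
pole (1 + j100·0.01) = 1 + j1 → |·| ≈ 1.4142, ∠ ≈ 45.00°
|H| = 0.1 · 1 / (1.4142) ≈ 0.070711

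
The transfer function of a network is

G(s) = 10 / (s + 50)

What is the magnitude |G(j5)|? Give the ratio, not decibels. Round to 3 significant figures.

0.199

At s = jω = j5:
pole (s+50): 50 + j5 → |·| = √(50²+5²) = √2525 ≈ 50.249, ∠ = arctan(5/50) ≈ 5.71°
|G| = 10 / 50.249 ≈ 0.19901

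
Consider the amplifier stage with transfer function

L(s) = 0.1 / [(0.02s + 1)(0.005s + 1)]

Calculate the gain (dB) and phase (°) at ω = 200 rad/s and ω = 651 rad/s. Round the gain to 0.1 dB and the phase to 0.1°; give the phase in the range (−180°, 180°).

At ω = 200 rad/s:
pole (1 + j200·0.02) = 1 + j4 → |·| ≈ 4.1231, ∠ ≈ 75.96°
pole (1 + j200·0.005) = 1 + j1 → |·| ≈ 1.4142, ∠ ≈ 45.00°
|L| = 0.1 · 1 / (4.1231 · 1.4142) ≈ 0.01715
Gain = 20 log₁₀(0.01715) ≈ -35.31 dB
∠L = (0°) − (75.96° + 45.00°) = -120.96°

At ω = 651 rad/s:
pole (1 + j651·0.02) = 1 + j13.02 → |·| ≈ 13.058, ∠ ≈ 85.61°
pole (1 + j651·0.005) = 1 + j3.255 → |·| ≈ 3.4051, ∠ ≈ 72.92°
|L| = 0.1 · 1 / (13.058 · 3.4051) ≈ 0.002249
Gain = 20 log₁₀(0.002249) ≈ -52.96 dB
∠L = (0°) − (85.61° + 72.92°) = -158.53°

ω = 200: -35.3 dB, -121.0°; ω = 651: -53.0 dB, -158.5°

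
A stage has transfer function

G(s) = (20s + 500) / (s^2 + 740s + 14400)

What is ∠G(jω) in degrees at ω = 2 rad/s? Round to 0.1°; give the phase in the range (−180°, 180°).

-1.3°

Substitute s = j2:
Numerator: 20(j2) + 500 = 500 + j40
Denominator: (j2)^2 + 740(j2) + 14400 = 14396 + j1480
|N| = √(500² + 40²) ≈ 501.6, ∠N ≈ 4.57°
|D| = √(14396² + 1480²) ≈ 14472, ∠D ≈ 5.87°
∠G = 4.57° − 5.87° = -1.30°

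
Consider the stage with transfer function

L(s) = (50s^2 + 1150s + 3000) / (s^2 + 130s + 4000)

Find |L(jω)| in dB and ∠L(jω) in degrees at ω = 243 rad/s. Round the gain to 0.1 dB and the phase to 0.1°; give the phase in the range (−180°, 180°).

33.4 dB, 24.4°

Substitute s = j243:
Numerator: 50(j243)^2 + 1150(j243) + 3000 = -2949450 + j279450
Denominator: (j243)^2 + 130(j243) + 4000 = -55049 + j31590
|N| = √(2949450² + 279450²) ≈ 2.9627e+06, ∠N ≈ 174.59°
|D| = √(55049² + 31590²) ≈ 63469, ∠D ≈ 150.15°
|L| = 2.9627e+06 / 63469 ≈ 46.679
Gain = 20 log₁₀(46.679) ≈ 33.38 dB
∠L = 174.59° − 150.15° = 24.44°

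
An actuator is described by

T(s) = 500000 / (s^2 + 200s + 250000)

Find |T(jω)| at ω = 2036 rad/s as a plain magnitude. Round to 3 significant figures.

0.128

At s = jω = j2036:
quadratic: (j2036)² + 200·j2036 + 250000 = -3895296 + j407200 → |·| ≈ 3.9165e+06, ∠ ≈ 174.03°
|T| = 500000 / 3.9165e+06 ≈ 0.12767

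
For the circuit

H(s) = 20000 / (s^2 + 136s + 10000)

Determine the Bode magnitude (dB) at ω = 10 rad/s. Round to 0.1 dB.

6.0 dB

At s = jω = j10:
quadratic: (j10)² + 136·j10 + 10000 = 9900 + j1360 → |·| ≈ 9993, ∠ ≈ 7.82°
|H| = 20000 / 9993 ≈ 2.0014
Gain = 20 log₁₀(2.0014) ≈ 6.03 dB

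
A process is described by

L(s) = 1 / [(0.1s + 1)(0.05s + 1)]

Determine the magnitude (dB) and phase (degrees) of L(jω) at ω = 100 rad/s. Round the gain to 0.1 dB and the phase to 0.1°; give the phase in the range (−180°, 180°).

-34.2 dB, -163.0°

At ω = 100 rad/s:
pole (1 + j100·0.1) = 1 + j10 → |·| ≈ 10.05, ∠ ≈ 84.29°
pole (1 + j100·0.05) = 1 + j5 → |·| ≈ 5.099, ∠ ≈ 78.69°
|L| = 1 · 1 / (10.05 · 5.099) ≈ 0.019514
Gain = 20 log₁₀(0.019514) ≈ -34.19 dB
∠L = (0°) − (84.29° + 78.69°) = -162.98°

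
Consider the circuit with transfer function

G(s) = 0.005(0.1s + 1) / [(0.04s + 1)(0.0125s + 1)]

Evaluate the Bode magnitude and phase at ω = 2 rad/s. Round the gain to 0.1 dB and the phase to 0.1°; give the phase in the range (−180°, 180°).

At ω = 2 rad/s:
zero (1 + j2·0.1) = 1 + j0.2 → |·| ≈ 1.0198, ∠ ≈ 11.31°
pole (1 + j2·0.04) = 1 + j0.08 → |·| ≈ 1.0032, ∠ ≈ 4.57°
pole (1 + j2·0.0125) = 1 + j0.025 → |·| ≈ 1.0003, ∠ ≈ 1.43°
|G| = 0.005 · 1.0198 / (1.0032 · 1.0003) ≈ 0.0050812
Gain = 20 log₁₀(0.0050812) ≈ -45.88 dB
∠G = (11.31°) − (4.57° + 1.43°) = 5.31°

-45.9 dB, 5.3°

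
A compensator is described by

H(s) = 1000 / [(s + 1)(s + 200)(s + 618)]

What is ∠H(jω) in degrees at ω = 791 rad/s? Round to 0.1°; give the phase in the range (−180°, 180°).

142.3°

At s = jω = j791:
pole (s+1): 1 + j791 → |·| = √(1²+791²) = √625682 ≈ 791, ∠ = arctan(791/1) ≈ 89.93°
pole (s+200): 200 + j791 → |·| = √(200²+791²) = √665681 ≈ 815.89, ∠ = arctan(791/200) ≈ 75.81°
pole (s+618): 618 + j791 → |·| = √(618²+791²) = √1007605 ≈ 1003.8, ∠ = arctan(791/618) ≈ 52.00°
∠H = 0.00° − 217.74° = -217.74° ≡ 142.26° (principal value)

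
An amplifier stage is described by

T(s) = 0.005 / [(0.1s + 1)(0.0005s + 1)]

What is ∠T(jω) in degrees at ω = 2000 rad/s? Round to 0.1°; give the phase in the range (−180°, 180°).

-134.7°

At ω = 2000 rad/s:
pole (1 + j2000·0.1) = 1 + j200 → |·| ≈ 200, ∠ ≈ 89.71°
pole (1 + j2000·0.0005) = 1 + j1 → |·| ≈ 1.4142, ∠ ≈ 45.00°
∠T = (0°) − (89.71° + 45.00°) = -134.71°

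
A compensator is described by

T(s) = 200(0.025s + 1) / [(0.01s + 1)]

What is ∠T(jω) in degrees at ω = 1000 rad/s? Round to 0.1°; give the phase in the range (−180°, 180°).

3.4°

At ω = 1000 rad/s:
zero (1 + j1000·0.025) = 1 + j25 → |·| ≈ 25.02, ∠ ≈ 87.71°
pole (1 + j1000·0.01) = 1 + j10 → |·| ≈ 10.05, ∠ ≈ 84.29°
∠T = (87.71°) − (84.29°) = 3.42°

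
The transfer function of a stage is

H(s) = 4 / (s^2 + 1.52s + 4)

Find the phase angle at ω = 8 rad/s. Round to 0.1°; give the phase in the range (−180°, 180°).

At s = jω = j8:
quadratic: (j8)² + 1.52·j8 + 4 = -60 + j12.16 → |·| ≈ 61.22, ∠ ≈ 168.54°
∠H = 0.00° − 168.54° = -168.54°

-168.5°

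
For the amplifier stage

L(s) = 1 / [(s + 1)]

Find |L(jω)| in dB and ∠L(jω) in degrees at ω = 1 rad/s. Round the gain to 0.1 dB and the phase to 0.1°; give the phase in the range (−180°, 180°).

At ω = 1 rad/s:
pole (1 + j1·1) = 1 + j1 → |·| ≈ 1.4142, ∠ ≈ 45.00°
|L| = 1 · 1 / (1.4142) ≈ 0.70711
Gain = 20 log₁₀(0.70711) ≈ -3.01 dB
∠L = (0°) − (45.00°) = -45.00°

-3.0 dB, -45.0°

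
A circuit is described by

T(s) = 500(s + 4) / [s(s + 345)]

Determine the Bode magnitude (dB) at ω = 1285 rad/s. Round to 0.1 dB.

-8.5 dB

At s = jω = j1285:
zero (s+4): 4 + j1285 → |·| = √(4²+1285²) = √1651241 ≈ 1285, ∠ = arctan(1285/4) ≈ 89.82°
pole (s+345): 345 + j1285 → |·| = √(345²+1285²) = √1770250 ≈ 1330.5, ∠ = arctan(1285/345) ≈ 74.97°
pole at origin: |s| = 1285, ∠ = 90.00° (in denominator)
|T| = 500 · 1285 / 1.7097e+06 ≈ 0.3758
Gain = 20 log₁₀(0.3758) ≈ -8.50 dB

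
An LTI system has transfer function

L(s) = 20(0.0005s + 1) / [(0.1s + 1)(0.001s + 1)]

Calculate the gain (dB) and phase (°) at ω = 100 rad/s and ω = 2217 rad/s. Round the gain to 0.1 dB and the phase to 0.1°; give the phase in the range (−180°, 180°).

At ω = 100 rad/s:
zero (1 + j100·0.0005) = 1 + j0.05 → |·| ≈ 1.0012, ∠ ≈ 2.86°
pole (1 + j100·0.1) = 1 + j10 → |·| ≈ 10.05, ∠ ≈ 84.29°
pole (1 + j100·0.001) = 1 + j0.1 → |·| ≈ 1.005, ∠ ≈ 5.71°
|L| = 20 · 1.0012 / (10.05 · 1.005) ≈ 1.9825
Gain = 20 log₁₀(1.9825) ≈ 5.94 dB
∠L = (2.86°) − (84.29° + 5.71°) = -87.14°

At ω = 2217 rad/s:
zero (1 + j2217·0.0005) = 1 + j1.1085 → |·| ≈ 1.4929, ∠ ≈ 47.95°
pole (1 + j2217·0.1) = 1 + j221.7 → |·| ≈ 221.7, ∠ ≈ 89.74°
pole (1 + j2217·0.001) = 1 + j2.217 → |·| ≈ 2.4321, ∠ ≈ 65.72°
|L| = 20 · 1.4929 / (221.7 · 2.4321) ≈ 0.055375
Gain = 20 log₁₀(0.055375) ≈ -25.13 dB
∠L = (47.95°) − (89.74° + 65.72°) = -107.51°

ω = 100: 5.9 dB, -87.1°; ω = 2217: -25.1 dB, -107.5°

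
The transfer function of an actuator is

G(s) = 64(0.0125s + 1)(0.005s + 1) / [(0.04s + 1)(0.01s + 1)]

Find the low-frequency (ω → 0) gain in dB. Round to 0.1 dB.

36.1 dB

G(0) = 64 · 1 / 1 = 64
20 log₁₀(64) ≈ 36.12 dB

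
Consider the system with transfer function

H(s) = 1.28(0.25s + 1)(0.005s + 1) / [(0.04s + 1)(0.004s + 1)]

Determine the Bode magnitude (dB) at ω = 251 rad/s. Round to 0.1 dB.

19.1 dB

At ω = 251 rad/s:
zero (1 + j251·0.25) = 1 + j62.75 → |·| ≈ 62.758, ∠ ≈ 89.09°
zero (1 + j251·0.005) = 1 + j1.255 → |·| ≈ 1.6047, ∠ ≈ 51.45°
pole (1 + j251·0.04) = 1 + j10.04 → |·| ≈ 10.09, ∠ ≈ 84.31°
pole (1 + j251·0.004) = 1 + j1.004 → |·| ≈ 1.417, ∠ ≈ 45.11°
|H| = 1.28 · 62.758 · 1.6047 / (10.09 · 1.417) ≈ 9.016
Gain = 20 log₁₀(9.016) ≈ 19.10 dB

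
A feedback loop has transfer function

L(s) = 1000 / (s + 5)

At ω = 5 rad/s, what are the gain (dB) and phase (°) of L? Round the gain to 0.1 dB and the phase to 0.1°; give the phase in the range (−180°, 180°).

At s = jω = j5:
pole (s+5): 5 + j5 → |·| = √(5²+5²) = √50 ≈ 7.0711, ∠ = arctan(5/5) ≈ 45.00°
|L| = 1000 / 7.0711 ≈ 141.42
Gain = 20 log₁₀(141.42) ≈ 43.01 dB
∠L = 0.00° − 45.00° = -45.00°

43.0 dB, -45.0°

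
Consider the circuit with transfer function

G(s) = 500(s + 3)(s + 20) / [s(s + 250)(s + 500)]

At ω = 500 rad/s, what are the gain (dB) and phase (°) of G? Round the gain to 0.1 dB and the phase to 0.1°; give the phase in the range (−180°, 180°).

-4.0 dB, -21.1°

At s = jω = j500:
zero (s+3): 3 + j500 → |·| = √(3²+500²) = √250009 ≈ 500.01, ∠ = arctan(500/3) ≈ 89.66°
zero (s+20): 20 + j500 → |·| = √(20²+500²) = √250400 ≈ 500.4, ∠ = arctan(500/20) ≈ 87.71°
pole (s+250): 250 + j500 → |·| = √(250²+500²) = √312500 ≈ 559.02, ∠ = arctan(500/250) ≈ 63.43°
pole (s+500): 500 + j500 → |·| = √(500²+500²) = √500000 ≈ 707.11, ∠ = arctan(500/500) ≈ 45.00°
pole at origin: |s| = 500, ∠ = 90.00° (in denominator)
|G| = 500 · 2.5021e+05 / 1.9764e+08 ≈ 0.63299
Gain = 20 log₁₀(0.63299) ≈ -3.97 dB
∠G = 177.37° − 198.43° = -21.06°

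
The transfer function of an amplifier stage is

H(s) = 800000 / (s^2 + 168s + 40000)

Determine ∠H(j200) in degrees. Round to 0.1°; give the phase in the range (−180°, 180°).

At s = jω = j200:
quadratic: (j200)² + 168·j200 + 40000 = 0 + j33600 → |·| ≈ 33600, ∠ ≈ 90.00°
∠H = 0.00° − 90.00° = -90.00°

-90.0°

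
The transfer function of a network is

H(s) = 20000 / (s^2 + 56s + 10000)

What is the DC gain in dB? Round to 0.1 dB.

H(0) = 20000 / 10000 = 2
20 log₁₀(2) ≈ 6.02 dB

6.0 dB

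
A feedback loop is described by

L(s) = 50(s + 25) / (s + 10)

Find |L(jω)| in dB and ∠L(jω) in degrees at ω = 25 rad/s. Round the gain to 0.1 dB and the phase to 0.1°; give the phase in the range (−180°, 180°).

36.3 dB, -23.2°

At s = jω = j25:
zero (s+25): 25 + j25 → |·| = √(25²+25²) = √1250 ≈ 35.355, ∠ = arctan(25/25) ≈ 45.00°
pole (s+10): 10 + j25 → |·| = √(10²+25²) = √725 ≈ 26.926, ∠ = arctan(25/10) ≈ 68.20°
|L| = 50 · 35.355 / 26.926 ≈ 65.652
Gain = 20 log₁₀(65.652) ≈ 36.34 dB
∠L = 45.00° − 68.20° = -23.20°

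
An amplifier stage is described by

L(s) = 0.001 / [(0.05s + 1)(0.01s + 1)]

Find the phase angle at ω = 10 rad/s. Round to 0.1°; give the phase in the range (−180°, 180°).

At ω = 10 rad/s:
pole (1 + j10·0.05) = 1 + j0.5 → |·| ≈ 1.118, ∠ ≈ 26.57°
pole (1 + j10·0.01) = 1 + j0.1 → |·| ≈ 1.005, ∠ ≈ 5.71°
∠L = (0°) − (26.57° + 5.71°) = -32.28°

-32.3°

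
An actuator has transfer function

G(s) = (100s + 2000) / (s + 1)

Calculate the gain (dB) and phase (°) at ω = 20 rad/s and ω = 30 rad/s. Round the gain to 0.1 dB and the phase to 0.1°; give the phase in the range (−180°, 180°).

Substitute s = j20:
Numerator: 100(j20) + 2000 = 2000 + j2000
Denominator: (j20) + 1 = 1 + j20
|N| = √(2000² + 2000²) ≈ 2828.4, ∠N ≈ 45.00°
|D| = √(1² + 20²) ≈ 20.025, ∠D ≈ 87.14°
|G| = 2828.4 / 20.025 ≈ 141.24
Gain = 20 log₁₀(141.24) ≈ 43.00 dB
∠G = 45.00° − 87.14° = -42.14°

Substitute s = j30:
Numerator: 100(j30) + 2000 = 2000 + j3000
Denominator: (j30) + 1 = 1 + j30
|N| = √(2000² + 3000²) ≈ 3605.6, ∠N ≈ 56.31°
|D| = √(1² + 30²) ≈ 30.017, ∠D ≈ 88.09°
|G| = 3605.6 / 30.017 ≈ 120.12
Gain = 20 log₁₀(120.12) ≈ 41.59 dB
∠G = 56.31° − 88.09° = -31.78°

ω = 20: 43.0 dB, -42.1°; ω = 30: 41.6 dB, -31.8°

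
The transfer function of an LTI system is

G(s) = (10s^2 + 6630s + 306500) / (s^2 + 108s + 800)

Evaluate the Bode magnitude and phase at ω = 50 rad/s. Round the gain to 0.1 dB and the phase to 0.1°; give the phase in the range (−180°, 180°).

37.7 dB, -57.8°

Substitute s = j50:
Numerator: 10(j50)^2 + 6630(j50) + 306500 = 281500 + j331500
Denominator: (j50)^2 + 108(j50) + 800 = -1700 + j5400
|N| = √(281500² + 331500²) ≈ 4.349e+05, ∠N ≈ 49.66°
|D| = √(1700² + 5400²) ≈ 5661.3, ∠D ≈ 107.47°
|G| = 4.349e+05 / 5661.3 ≈ 76.82
Gain = 20 log₁₀(76.82) ≈ 37.71 dB
∠G = 49.66° − 107.47° = -57.81°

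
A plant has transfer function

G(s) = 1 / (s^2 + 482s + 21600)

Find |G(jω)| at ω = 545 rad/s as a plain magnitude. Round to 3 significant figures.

Substitute s = j545:
Numerator: 1 = 1 + j0
Denominator: (j545)^2 + 482(j545) + 21600 = -275425 + j262690
|N| = √(1² + 0²) ≈ 1, ∠N ≈ 0.00°
|D| = √(275425² + 262690²) ≈ 3.8061e+05, ∠D ≈ 136.36°
|G| = 1 / 3.8061e+05 ≈ 2.6274e-06

2.63e-06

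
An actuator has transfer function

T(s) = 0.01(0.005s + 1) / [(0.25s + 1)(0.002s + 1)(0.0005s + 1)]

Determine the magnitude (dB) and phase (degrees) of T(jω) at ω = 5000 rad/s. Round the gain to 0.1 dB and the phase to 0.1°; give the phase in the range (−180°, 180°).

-102.6 dB, -154.7°

At ω = 5000 rad/s:
zero (1 + j5000·0.005) = 1 + j25 → |·| ≈ 25.02, ∠ ≈ 87.71°
pole (1 + j5000·0.25) = 1 + j1250 → |·| ≈ 1250, ∠ ≈ 89.95°
pole (1 + j5000·0.002) = 1 + j10 → |·| ≈ 10.05, ∠ ≈ 84.29°
pole (1 + j5000·0.0005) = 1 + j2.5 → |·| ≈ 2.6926, ∠ ≈ 68.20°
|T| = 0.01 · 25.02 / (1250 · 10.05 · 2.6926) ≈ 7.3967e-06
Gain = 20 log₁₀(7.3967e-06) ≈ -102.62 dB
∠T = (87.71°) − (89.95° + 84.29° + 68.20°) = -154.73°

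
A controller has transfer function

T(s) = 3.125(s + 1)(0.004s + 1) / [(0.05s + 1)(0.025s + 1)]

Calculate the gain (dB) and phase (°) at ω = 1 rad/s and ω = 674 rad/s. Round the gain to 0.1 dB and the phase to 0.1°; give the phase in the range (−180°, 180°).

ω = 1: 12.9 dB, 40.9°; ω = 674: 20.5 dB, -15.3°

At ω = 1 rad/s:
zero (1 + j1·1) = 1 + j1 → |·| ≈ 1.4142, ∠ ≈ 45.00°
zero (1 + j1·0.004) = 1 + j0.004 → |·| ≈ 1, ∠ ≈ 0.23°
pole (1 + j1·0.05) = 1 + j0.05 → |·| ≈ 1.0012, ∠ ≈ 2.86°
pole (1 + j1·0.025) = 1 + j0.025 → |·| ≈ 1.0003, ∠ ≈ 1.43°
|T| = 3.125 · 1.4142 · 1 / (1.0012 · 1.0003) ≈ 4.4128
Gain = 20 log₁₀(4.4128) ≈ 12.89 dB
∠T = (45.00° + 0.23°) − (2.86° + 1.43°) = 40.94°

At ω = 674 rad/s:
zero (1 + j674·1) = 1 + j674 → |·| ≈ 674, ∠ ≈ 89.91°
zero (1 + j674·0.004) = 1 + j2.696 → |·| ≈ 2.8755, ∠ ≈ 69.65°
pole (1 + j674·0.05) = 1 + j33.7 → |·| ≈ 33.715, ∠ ≈ 88.30°
pole (1 + j674·0.025) = 1 + j16.85 → |·| ≈ 16.88, ∠ ≈ 86.60°
|T| = 3.125 · 674 · 2.8755 / (33.715 · 16.88) ≈ 10.642
Gain = 20 log₁₀(10.642) ≈ 20.54 dB
∠T = (89.91° + 69.65°) − (88.30° + 86.60°) = -15.34°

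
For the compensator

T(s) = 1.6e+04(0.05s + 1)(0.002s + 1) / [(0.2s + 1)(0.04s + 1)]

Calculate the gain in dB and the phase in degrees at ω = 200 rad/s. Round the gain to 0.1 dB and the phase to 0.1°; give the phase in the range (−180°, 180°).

54.6 dB, -65.4°

At ω = 200 rad/s:
zero (1 + j200·0.05) = 1 + j10 → |·| ≈ 10.05, ∠ ≈ 84.29°
zero (1 + j200·0.002) = 1 + j0.4 → |·| ≈ 1.077, ∠ ≈ 21.80°
pole (1 + j200·0.2) = 1 + j40 → |·| ≈ 40.012, ∠ ≈ 88.57°
pole (1 + j200·0.04) = 1 + j8 → |·| ≈ 8.0623, ∠ ≈ 82.87°
|T| = 1.6e+04 · 10.05 · 1.077 / (40.012 · 8.0623) ≈ 536.85
Gain = 20 log₁₀(536.85) ≈ 54.60 dB
∠T = (84.29° + 21.80°) − (88.57° + 82.87°) = -65.35°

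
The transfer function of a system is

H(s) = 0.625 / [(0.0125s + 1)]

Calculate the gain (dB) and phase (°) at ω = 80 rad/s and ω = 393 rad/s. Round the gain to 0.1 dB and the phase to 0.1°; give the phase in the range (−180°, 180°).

ω = 80: -7.1 dB, -45.0°; ω = 393: -18.1 dB, -78.5°

At ω = 80 rad/s:
pole (1 + j80·0.0125) = 1 + j1 → |·| ≈ 1.4142, ∠ ≈ 45.00°
|H| = 0.625 · 1 / (1.4142) ≈ 0.44195
Gain = 20 log₁₀(0.44195) ≈ -7.09 dB
∠H = (0°) − (45.00°) = -45.00°

At ω = 393 rad/s:
pole (1 + j393·0.0125) = 1 + j4.9125 → |·| ≈ 5.0132, ∠ ≈ 78.49°
|H| = 0.625 · 1 / (5.0132) ≈ 0.12467
Gain = 20 log₁₀(0.12467) ≈ -18.08 dB
∠H = (0°) − (78.49°) = -78.49°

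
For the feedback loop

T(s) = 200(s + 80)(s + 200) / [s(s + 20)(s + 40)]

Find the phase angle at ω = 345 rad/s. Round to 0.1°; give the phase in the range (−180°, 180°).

-123.2°

At s = jω = j345:
zero (s+80): 80 + j345 → |·| = √(80²+345²) = √125425 ≈ 354.15, ∠ = arctan(345/80) ≈ 76.94°
zero (s+200): 200 + j345 → |·| = √(200²+345²) = √159025 ≈ 398.78, ∠ = arctan(345/200) ≈ 59.90°
pole (s+20): 20 + j345 → |·| = √(20²+345²) = √119425 ≈ 345.58, ∠ = arctan(345/20) ≈ 86.68°
pole (s+40): 40 + j345 → |·| = √(40²+345²) = √120625 ≈ 347.31, ∠ = arctan(345/40) ≈ 83.39°
pole at origin: |s| = 345, ∠ = 90.00° (in denominator)
∠T = 136.84° − 260.07° = -123.23°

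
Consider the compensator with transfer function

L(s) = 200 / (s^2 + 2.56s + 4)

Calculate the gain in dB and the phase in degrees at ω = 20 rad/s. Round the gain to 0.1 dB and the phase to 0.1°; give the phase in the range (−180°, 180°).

-6.0 dB, -172.6°

At s = jω = j20:
quadratic: (j20)² + 2.56·j20 + 4 = -396 + j51.2 → |·| ≈ 399.3, ∠ ≈ 172.63°
|L| = 200 / 399.3 ≈ 0.50088
Gain = 20 log₁₀(0.50088) ≈ -6.01 dB
∠L = 0.00° − 172.63° = -172.63°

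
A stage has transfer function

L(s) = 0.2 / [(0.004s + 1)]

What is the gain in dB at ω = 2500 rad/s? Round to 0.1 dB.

-34.0 dB

At ω = 2500 rad/s:
pole (1 + j2500·0.004) = 1 + j10 → |·| ≈ 10.05, ∠ ≈ 84.29°
|L| = 0.2 · 1 / (10.05) ≈ 0.0199
Gain = 20 log₁₀(0.0199) ≈ -34.02 dB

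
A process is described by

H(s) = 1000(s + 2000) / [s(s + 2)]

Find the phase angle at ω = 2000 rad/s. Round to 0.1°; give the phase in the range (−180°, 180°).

At s = jω = j2000:
zero (s+2000): 2000 + j2000 → |·| = √(2000²+2000²) = √8000000 ≈ 2828.4, ∠ = arctan(2000/2000) ≈ 45.00°
pole (s+2): 2 + j2000 → |·| = √(2²+2000²) = √4000004 ≈ 2000, ∠ = arctan(2000/2) ≈ 89.94°
pole at origin: |s| = 2000, ∠ = 90.00° (in denominator)
∠H = 45.00° − 179.94° = -134.94°

-134.9°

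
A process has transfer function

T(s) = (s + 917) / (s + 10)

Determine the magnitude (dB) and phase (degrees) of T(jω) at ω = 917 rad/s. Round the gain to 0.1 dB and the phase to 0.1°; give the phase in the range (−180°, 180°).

At s = jω = j917:
zero (s+917): 917 + j917 → |·| = √(917²+917²) = √1681778 ≈ 1296.8, ∠ = arctan(917/917) ≈ 45.00°
pole (s+10): 10 + j917 → |·| = √(10²+917²) = √840989 ≈ 917.05, ∠ = arctan(917/10) ≈ 89.38°
|T| = 1 · 1296.8 / 917.05 ≈ 1.4141
Gain = 20 log₁₀(1.4141) ≈ 3.01 dB
∠T = 45.00° − 89.38° = -44.38°

3.0 dB, -44.4°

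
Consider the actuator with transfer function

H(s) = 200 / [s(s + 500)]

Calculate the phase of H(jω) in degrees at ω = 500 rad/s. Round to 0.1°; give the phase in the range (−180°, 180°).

-135.0°

At s = jω = j500:
pole (s+500): 500 + j500 → |·| = √(500²+500²) = √500000 ≈ 707.11, ∠ = arctan(500/500) ≈ 45.00°
pole at origin: |s| = 500, ∠ = 90.00° (in denominator)
∠H = 0.00° − 135.00° = -135.00°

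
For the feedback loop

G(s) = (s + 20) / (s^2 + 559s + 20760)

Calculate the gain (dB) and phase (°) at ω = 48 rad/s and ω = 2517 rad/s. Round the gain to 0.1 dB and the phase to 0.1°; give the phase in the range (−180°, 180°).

ω = 48: -55.9 dB, 11.9°; ω = 2517: -68.2 dB, -77.9°

Substitute s = j48:
Numerator: (j48) + 20 = 20 + j48
Denominator: (j48)^2 + 559(j48) + 20760 = 18456 + j26832
|N| = √(20² + 48²) ≈ 52, ∠N ≈ 67.38°
|D| = √(18456² + 26832²) ≈ 32567, ∠D ≈ 55.48°
|G| = 52 / 32567 ≈ 0.0015967
Gain = 20 log₁₀(0.0015967) ≈ -55.94 dB
∠G = 67.38° − 55.48° = 11.90°

Substitute s = j2517:
Numerator: (j2517) + 20 = 20 + j2517
Denominator: (j2517)^2 + 559(j2517) + 20760 = -6314529 + j1407003
|N| = √(20² + 2517²) ≈ 2517.1, ∠N ≈ 89.54°
|D| = √(6314529² + 1407003²) ≈ 6.4694e+06, ∠D ≈ 167.44°
|G| = 2517.1 / 6.4694e+06 ≈ 0.00038908
Gain = 20 log₁₀(0.00038908) ≈ -68.20 dB
∠G = 89.54° − 167.44° = -77.90°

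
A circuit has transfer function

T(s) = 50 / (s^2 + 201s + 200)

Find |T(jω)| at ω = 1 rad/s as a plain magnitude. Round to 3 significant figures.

0.177

Substitute s = j1:
Numerator: 50 = 50 + j0
Denominator: (j1)^2 + 201(j1) + 200 = 199 + j201
|N| = √(50² + 0²) ≈ 50, ∠N ≈ 0.00°
|D| = √(199² + 201²) ≈ 282.85, ∠D ≈ 45.29°
|T| = 50 / 282.85 ≈ 0.17677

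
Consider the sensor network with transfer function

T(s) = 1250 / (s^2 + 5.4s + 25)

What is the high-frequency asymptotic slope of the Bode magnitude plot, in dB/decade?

-40 dB/decade

Each pole contributes −20 dB/decade at high frequency; each zero contributes +20 dB/decade.
Net: 0 zero(s) − 2 pole(s) → -40 dB/decade.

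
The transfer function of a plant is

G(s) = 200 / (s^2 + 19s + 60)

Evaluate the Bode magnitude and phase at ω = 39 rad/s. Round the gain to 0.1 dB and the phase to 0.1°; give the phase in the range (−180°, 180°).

Substitute s = j39:
Numerator: 200 = 200 + j0
Denominator: (j39)^2 + 19(j39) + 60 = -1461 + j741
|N| = √(200² + 0²) ≈ 200, ∠N ≈ 0.00°
|D| = √(1461² + 741²) ≈ 1638.2, ∠D ≈ 153.11°
|G| = 200 / 1638.2 ≈ 0.12209
Gain = 20 log₁₀(0.12209) ≈ -18.27 dB
∠G = 0.00° − 153.11° = -153.11°

-18.3 dB, -153.1°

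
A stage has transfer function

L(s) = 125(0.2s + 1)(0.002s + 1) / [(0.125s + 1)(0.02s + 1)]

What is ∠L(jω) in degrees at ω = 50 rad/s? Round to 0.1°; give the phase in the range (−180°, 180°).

-35.9°

At ω = 50 rad/s:
zero (1 + j50·0.2) = 1 + j10 → |·| ≈ 10.05, ∠ ≈ 84.29°
zero (1 + j50·0.002) = 1 + j0.1 → |·| ≈ 1.005, ∠ ≈ 5.71°
pole (1 + j50·0.125) = 1 + j6.25 → |·| ≈ 6.3295, ∠ ≈ 80.91°
pole (1 + j50·0.02) = 1 + j1 → |·| ≈ 1.4142, ∠ ≈ 45.00°
∠L = (84.29° + 5.71°) − (80.91° + 45.00°) = -35.91°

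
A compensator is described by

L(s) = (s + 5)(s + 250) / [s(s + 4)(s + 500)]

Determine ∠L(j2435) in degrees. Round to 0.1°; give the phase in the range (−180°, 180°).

At s = jω = j2435:
zero (s+5): 5 + j2435 → |·| = √(5²+2435²) = √5929250 ≈ 2435, ∠ = arctan(2435/5) ≈ 89.88°
zero (s+250): 250 + j2435 → |·| = √(250²+2435²) = √5991725 ≈ 2447.8, ∠ = arctan(2435/250) ≈ 84.14°
pole (s+4): 4 + j2435 → |·| = √(4²+2435²) = √5929241 ≈ 2435, ∠ = arctan(2435/4) ≈ 89.91°
pole (s+500): 500 + j2435 → |·| = √(500²+2435²) = √6179225 ≈ 2485.8, ∠ = arctan(2435/500) ≈ 78.40°
pole at origin: |s| = 2435, ∠ = 90.00° (in denominator)
∠L = 174.02° − 258.31° = -84.29°

-84.3°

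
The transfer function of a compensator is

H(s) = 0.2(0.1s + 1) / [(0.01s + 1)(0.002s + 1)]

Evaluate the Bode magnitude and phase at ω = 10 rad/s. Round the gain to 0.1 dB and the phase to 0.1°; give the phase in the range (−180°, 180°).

At ω = 10 rad/s:
zero (1 + j10·0.1) = 1 + j1 → |·| ≈ 1.4142, ∠ ≈ 45.00°
pole (1 + j10·0.01) = 1 + j0.1 → |·| ≈ 1.005, ∠ ≈ 5.71°
pole (1 + j10·0.002) = 1 + j0.02 → |·| ≈ 1.0002, ∠ ≈ 1.15°
|H| = 0.2 · 1.4142 / (1.005 · 1.0002) ≈ 0.28138
Gain = 20 log₁₀(0.28138) ≈ -11.01 dB
∠H = (45.00°) − (5.71° + 1.15°) = 38.14°

-11.0 dB, 38.1°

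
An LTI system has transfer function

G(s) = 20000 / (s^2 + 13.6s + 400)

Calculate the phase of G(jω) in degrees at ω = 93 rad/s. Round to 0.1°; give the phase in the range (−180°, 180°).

At s = jω = j93:
quadratic: (j93)² + 13.6·j93 + 400 = -8249 + j1264.8 → |·| ≈ 8345.4, ∠ ≈ 171.28°
∠G = 0.00° − 171.28° = -171.28°

-171.3°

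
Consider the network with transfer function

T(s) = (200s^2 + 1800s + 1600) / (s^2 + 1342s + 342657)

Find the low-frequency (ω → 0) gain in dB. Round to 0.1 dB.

-46.6 dB

T(0) = 1600 / 342657 ≈ 0.0046694
20 log₁₀(0.0046694) ≈ -46.61 dB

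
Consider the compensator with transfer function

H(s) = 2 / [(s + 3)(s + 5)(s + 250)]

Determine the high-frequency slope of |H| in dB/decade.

Each pole contributes −20 dB/decade at high frequency; each zero contributes +20 dB/decade.
Net: 0 zero(s) − 3 pole(s) → -60 dB/decade.

-60 dB/decade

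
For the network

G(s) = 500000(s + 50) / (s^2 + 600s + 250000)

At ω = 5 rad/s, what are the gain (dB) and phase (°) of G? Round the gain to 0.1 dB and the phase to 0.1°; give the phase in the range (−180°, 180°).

40.0 dB, 5.0°

At s = jω = j5:
zero (s+50): 50 + j5 → |·| = √(50²+5²) = √2525 ≈ 50.249, ∠ = arctan(5/50) ≈ 5.71°
quadratic: (j5)² + 600·j5 + 250000 = 249975 + j3000 → |·| ≈ 2.4999e+05, ∠ ≈ 0.69°
|G| = 500000 · 50.249 / 2.4999e+05 ≈ 100.5
Gain = 20 log₁₀(100.5) ≈ 40.04 dB
∠G = 5.71° − 0.69° = 5.02°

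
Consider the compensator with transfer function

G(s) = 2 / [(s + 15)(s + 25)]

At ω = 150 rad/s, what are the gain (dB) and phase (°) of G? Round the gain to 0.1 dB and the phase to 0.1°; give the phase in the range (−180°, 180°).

At s = jω = j150:
pole (s+15): 15 + j150 → |·| = √(15²+150²) = √22725 ≈ 150.75, ∠ = arctan(150/15) ≈ 84.29°
pole (s+25): 25 + j150 → |·| = √(25²+150²) = √23125 ≈ 152.07, ∠ = arctan(150/25) ≈ 80.54°
|G| = 2 / 22925 ≈ 8.7241e-05
Gain = 20 log₁₀(8.7241e-05) ≈ -81.19 dB
∠G = 0.00° − 164.83° = -164.83°

-81.2 dB, -164.8°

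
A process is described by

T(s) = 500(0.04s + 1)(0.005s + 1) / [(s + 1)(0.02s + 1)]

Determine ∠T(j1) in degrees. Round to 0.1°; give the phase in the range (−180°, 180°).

At ω = 1 rad/s:
zero (1 + j1·0.04) = 1 + j0.04 → |·| ≈ 1.0008, ∠ ≈ 2.29°
zero (1 + j1·0.005) = 1 + j0.005 → |·| ≈ 1, ∠ ≈ 0.29°
pole (1 + j1·1) = 1 + j1 → |·| ≈ 1.4142, ∠ ≈ 45.00°
pole (1 + j1·0.02) = 1 + j0.02 → |·| ≈ 1.0002, ∠ ≈ 1.15°
∠T = (2.29° + 0.29°) − (45.00° + 1.15°) = -43.57°

-43.6°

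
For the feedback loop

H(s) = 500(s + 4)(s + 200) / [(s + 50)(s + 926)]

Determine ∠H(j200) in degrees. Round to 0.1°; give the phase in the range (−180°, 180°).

At s = jω = j200:
zero (s+4): 4 + j200 → |·| = √(4²+200²) = √40016 ≈ 200.04, ∠ = arctan(200/4) ≈ 88.85°
zero (s+200): 200 + j200 → |·| = √(200²+200²) = √80000 ≈ 282.84, ∠ = arctan(200/200) ≈ 45.00°
pole (s+50): 50 + j200 → |·| = √(50²+200²) = √42500 ≈ 206.16, ∠ = arctan(200/50) ≈ 75.96°
pole (s+926): 926 + j200 → |·| = √(926²+200²) = √897476 ≈ 947.35, ∠ = arctan(200/926) ≈ 12.19°
∠H = 133.85° − 88.15° = 45.70°

45.7°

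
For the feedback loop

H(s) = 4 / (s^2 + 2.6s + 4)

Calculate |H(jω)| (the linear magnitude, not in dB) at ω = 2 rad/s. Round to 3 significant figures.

0.769

At s = jω = j2:
quadratic: (j2)² + 2.6·j2 + 4 = 0 + j5.2 → |·| ≈ 5.2, ∠ ≈ 90.00°
|H| = 4 / 5.2 ≈ 0.76923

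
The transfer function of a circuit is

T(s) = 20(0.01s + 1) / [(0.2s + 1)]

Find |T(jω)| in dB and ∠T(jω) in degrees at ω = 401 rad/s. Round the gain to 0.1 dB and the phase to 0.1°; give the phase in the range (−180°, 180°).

0.3 dB, -13.3°

At ω = 401 rad/s:
zero (1 + j401·0.01) = 1 + j4.01 → |·| ≈ 4.1328, ∠ ≈ 76.00°
pole (1 + j401·0.2) = 1 + j80.2 → |·| ≈ 80.206, ∠ ≈ 89.29°
|T| = 20 · 4.1328 / (80.206) ≈ 1.0305
Gain = 20 log₁₀(1.0305) ≈ 0.26 dB
∠T = (76.00°) − (89.29°) = -13.29°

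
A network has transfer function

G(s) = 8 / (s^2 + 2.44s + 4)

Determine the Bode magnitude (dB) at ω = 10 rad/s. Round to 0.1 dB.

-21.9 dB

At s = jω = j10:
quadratic: (j10)² + 2.44·j10 + 4 = -96 + j24.4 → |·| ≈ 99.052, ∠ ≈ 165.74°
|G| = 8 / 99.052 ≈ 0.080766
Gain = 20 log₁₀(0.080766) ≈ -21.86 dB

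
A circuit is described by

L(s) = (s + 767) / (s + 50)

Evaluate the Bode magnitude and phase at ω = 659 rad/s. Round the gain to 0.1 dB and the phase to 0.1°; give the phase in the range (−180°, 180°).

Substitute s = j659:
Numerator: (j659) + 767 = 767 + j659
Denominator: (j659) + 50 = 50 + j659
|N| = √(767² + 659²) ≈ 1011.2, ∠N ≈ 40.67°
|D| = √(50² + 659²) ≈ 660.89, ∠D ≈ 85.66°
|L| = 1011.2 / 660.89 ≈ 1.5301
Gain = 20 log₁₀(1.5301) ≈ 3.69 dB
∠L = 40.67° − 85.66° = -44.99°

3.7 dB, -45.0°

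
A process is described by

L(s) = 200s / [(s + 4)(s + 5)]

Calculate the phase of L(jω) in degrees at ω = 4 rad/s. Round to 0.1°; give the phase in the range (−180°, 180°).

At s = jω = j4:
zero at origin: s = j4 → |·| = 4, ∠ = 90.00°
pole (s+4): 4 + j4 → |·| = √(4²+4²) = √32 ≈ 5.6569, ∠ = arctan(4/4) ≈ 45.00°
pole (s+5): 5 + j4 → |·| = √(5²+4²) = √41 ≈ 6.4031, ∠ = arctan(4/5) ≈ 38.66°
∠L = 90.00° − 83.66° = 6.34°

6.3°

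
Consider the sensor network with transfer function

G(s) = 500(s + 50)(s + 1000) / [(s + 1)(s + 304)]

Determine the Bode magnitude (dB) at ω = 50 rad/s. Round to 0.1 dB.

At s = jω = j50:
zero (s+50): 50 + j50 → |·| = √(50²+50²) = √5000 ≈ 70.711, ∠ = arctan(50/50) ≈ 45.00°
zero (s+1000): 1000 + j50 → |·| = √(1000²+50²) = √1002500 ≈ 1001.2, ∠ = arctan(50/1000) ≈ 2.86°
pole (s+1): 1 + j50 → |·| = √(1²+50²) = √2501 ≈ 50.01, ∠ = arctan(50/1) ≈ 88.85°
pole (s+304): 304 + j50 → |·| = √(304²+50²) = √94916 ≈ 308.08, ∠ = arctan(50/304) ≈ 9.34°
|G| = 500 · 70796 / 15407 ≈ 2297.5
Gain = 20 log₁₀(2297.5) ≈ 67.23 dB

67.2 dB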